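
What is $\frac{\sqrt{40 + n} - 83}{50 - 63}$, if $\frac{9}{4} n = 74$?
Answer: $\frac{83}{13} - \frac{4 \sqrt{41}}{39} \approx 5.7279$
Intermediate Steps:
$n = \frac{296}{9}$ ($n = \frac{4}{9} \cdot 74 = \frac{296}{9} \approx 32.889$)
$\frac{\sqrt{40 + n} - 83}{50 - 63} = \frac{\sqrt{40 + \frac{296}{9}} - 83}{50 - 63} = \frac{\sqrt{\frac{656}{9}} - 83}{-13} = - \frac{\frac{4 \sqrt{41}}{3} - 83}{13} = - \frac{-83 + \frac{4 \sqrt{41}}{3}}{13} = \frac{83}{13} - \frac{4 \sqrt{41}}{39}$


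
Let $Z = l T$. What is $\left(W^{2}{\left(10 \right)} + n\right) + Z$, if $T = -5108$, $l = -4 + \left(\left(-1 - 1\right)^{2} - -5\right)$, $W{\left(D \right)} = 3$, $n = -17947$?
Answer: $-43478$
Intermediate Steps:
$l = 5$ ($l = -4 + \left(\left(-2\right)^{2} + 5\right) = -4 + \left(4 + 5\right) = -4 + 9 = 5$)
$Z = -25540$ ($Z = 5 \left(-5108\right) = -25540$)
$\left(W^{2}{\left(10 \right)} + n\right) + Z = \left(3^{2} - 17947\right) - 25540 = \left(9 - 17947\right) - 25540 = -17938 - 25540 = -43478$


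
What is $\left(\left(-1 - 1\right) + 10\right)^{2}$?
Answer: $64$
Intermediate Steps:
$\left(\left(-1 - 1\right) + 10\right)^{2} = \left(-2 + 10\right)^{2} = 8^{2} = 64$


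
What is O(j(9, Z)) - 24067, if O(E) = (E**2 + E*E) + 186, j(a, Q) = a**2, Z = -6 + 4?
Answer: -10759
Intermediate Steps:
Z = -2
O(E) = 186 + 2*E**2 (O(E) = (E**2 + E**2) + 186 = 2*E**2 + 186 = 186 + 2*E**2)
O(j(9, Z)) - 24067 = (186 + 2*(9**2)**2) - 24067 = (186 + 2*81**2) - 24067 = (186 + 2*6561) - 24067 = (186 + 13122) - 24067 = 13308 - 24067 = -10759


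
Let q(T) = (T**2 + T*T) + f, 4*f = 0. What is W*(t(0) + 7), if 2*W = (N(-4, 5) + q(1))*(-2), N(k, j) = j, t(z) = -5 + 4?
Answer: -42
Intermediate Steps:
f = 0 (f = (1/4)*0 = 0)
q(T) = 2*T**2 (q(T) = (T**2 + T*T) + 0 = (T**2 + T**2) + 0 = 2*T**2 + 0 = 2*T**2)
t(z) = -1
W = -7 (W = ((5 + 2*1**2)*(-2))/2 = ((5 + 2*1)*(-2))/2 = ((5 + 2)*(-2))/2 = (7*(-2))/2 = (1/2)*(-14) = -7)
W*(t(0) + 7) = -7*(-1 + 7) = -7*6 = -42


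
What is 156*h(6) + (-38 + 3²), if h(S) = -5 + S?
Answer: 127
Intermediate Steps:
156*h(6) + (-38 + 3²) = 156*(-5 + 6) + (-38 + 3²) = 156*1 + (-38 + 9) = 156 - 29 = 127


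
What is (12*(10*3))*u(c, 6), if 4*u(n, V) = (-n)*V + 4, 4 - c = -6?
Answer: -5040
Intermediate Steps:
c = 10 (c = 4 - 1*(-6) = 4 + 6 = 10)
u(n, V) = 1 - V*n/4 (u(n, V) = ((-n)*V + 4)/4 = (-V*n + 4)/4 = (4 - V*n)/4 = 1 - V*n/4)
(12*(10*3))*u(c, 6) = (12*(10*3))*(1 - 1/4*6*10) = (12*30)*(1 - 15) = 360*(-14) = -5040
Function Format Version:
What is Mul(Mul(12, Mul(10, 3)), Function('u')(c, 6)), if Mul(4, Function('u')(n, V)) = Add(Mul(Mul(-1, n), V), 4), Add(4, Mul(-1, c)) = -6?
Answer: -5040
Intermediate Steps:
c = 10 (c = Add(4, Mul(-1, -6)) = Add(4, 6) = 10)
Function('u')(n, V) = Add(1, Mul(Rational(-1, 4), V, n)) (Function('u')(n, V) = Mul(Rational(1, 4), Add(Mul(Mul(-1, n), V), 4)) = Mul(Rational(1, 4), Add(Mul(-1, V, n), 4)) = Mul(Rational(1, 4), Add(4, Mul(-1, V, n))) = Add(1, Mul(Rational(-1, 4), V, n)))
Mul(Mul(12, Mul(10, 3)), Function('u')(c, 6)) = Mul(Mul(12, Mul(10, 3)), Add(1, Mul(Rational(-1, 4), 6, 10))) = Mul(Mul(12, 30), Add(1, -15)) = Mul(360, -14) = -5040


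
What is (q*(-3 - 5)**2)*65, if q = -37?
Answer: -153920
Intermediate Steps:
(q*(-3 - 5)**2)*65 = -37*(-3 - 5)**2*65 = -37*(-8)**2*65 = -37*64*65 = -2368*65 = -153920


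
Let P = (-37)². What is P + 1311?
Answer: 2680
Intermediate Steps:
P = 1369
P + 1311 = 1369 + 1311 = 2680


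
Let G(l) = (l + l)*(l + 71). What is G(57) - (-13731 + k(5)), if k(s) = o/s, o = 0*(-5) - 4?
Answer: 141619/5 ≈ 28324.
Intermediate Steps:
o = -4 (o = 0 - 4 = -4)
k(s) = -4/s
G(l) = 2*l*(71 + l) (G(l) = (2*l)*(71 + l) = 2*l*(71 + l))
G(57) - (-13731 + k(5)) = 2*57*(71 + 57) - (-13731 - 4/5) = 2*57*128 - (-13731 - 4*1/5) = 14592 - (-13731 - 4/5) = 14592 - 1*(-68659/5) = 14592 + 68659/5 = 141619/5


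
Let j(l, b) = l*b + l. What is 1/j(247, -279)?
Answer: -1/68666 ≈ -1.4563e-5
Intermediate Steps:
j(l, b) = l + b*l (j(l, b) = b*l + l = l + b*l)
1/j(247, -279) = 1/(247*(1 - 279)) = 1/(247*(-278)) = 1/(-68666) = -1/68666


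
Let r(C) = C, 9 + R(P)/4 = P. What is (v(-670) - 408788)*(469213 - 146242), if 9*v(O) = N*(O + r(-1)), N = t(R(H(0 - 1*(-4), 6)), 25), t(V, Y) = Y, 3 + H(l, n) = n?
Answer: -397885953619/3 ≈ -1.3263e+11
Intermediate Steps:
H(l, n) = -3 + n
R(P) = -36 + 4*P
N = 25
v(O) = -25/9 + 25*O/9 (v(O) = (25*(O - 1))/9 = (25*(-1 + O))/9 = (-25 + 25*O)/9 = -25/9 + 25*O/9)
(v(-670) - 408788)*(469213 - 146242) = ((-25/9 + (25/9)*(-670)) - 408788)*(469213 - 146242) = ((-25/9 - 16750/9) - 408788)*322971 = (-16775/9 - 408788)*322971 = -3695867/9*322971 = -397885953619/3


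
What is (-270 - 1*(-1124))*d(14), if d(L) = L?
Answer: 11956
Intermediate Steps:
(-270 - 1*(-1124))*d(14) = (-270 - 1*(-1124))*14 = (-270 + 1124)*14 = 854*14 = 11956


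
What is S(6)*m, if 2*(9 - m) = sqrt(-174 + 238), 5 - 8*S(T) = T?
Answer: -5/8 ≈ -0.62500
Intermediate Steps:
S(T) = 5/8 - T/8
m = 5 (m = 9 - sqrt(-174 + 238)/2 = 9 - sqrt(64)/2 = 9 - 1/2*8 = 9 - 4 = 5)
S(6)*m = (5/8 - 1/8*6)*5 = (5/8 - 3/4)*5 = -1/8*5 = -5/8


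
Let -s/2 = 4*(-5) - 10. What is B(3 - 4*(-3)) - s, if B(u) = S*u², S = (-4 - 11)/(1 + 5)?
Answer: -1245/2 ≈ -622.50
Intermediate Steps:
S = -5/2 (S = -15/6 = -15*⅙ = -5/2 ≈ -2.5000)
s = 60 (s = -2*(4*(-5) - 10) = -2*(-20 - 10) = -2*(-30) = 60)
B(u) = -5*u²/2
B(3 - 4*(-3)) - s = -5*(3 - 4*(-3))²/2 - 1*60 = -5*(3 + 12)²/2 - 60 = -5/2*15² - 60 = -5/2*225 - 60 = -1125/2 - 60 = -1245/2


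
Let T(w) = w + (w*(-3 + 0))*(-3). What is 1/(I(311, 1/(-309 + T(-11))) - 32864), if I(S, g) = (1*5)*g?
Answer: -419/13770021 ≈ -3.0428e-5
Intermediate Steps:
T(w) = 10*w (T(w) = w + (w*(-3))*(-3) = w - 3*w*(-3) = w + 9*w = 10*w)
I(S, g) = 5*g
1/(I(311, 1/(-309 + T(-11))) - 32864) = 1/(5/(-309 + 10*(-11)) - 32864) = 1/(5/(-309 - 110) - 32864) = 1/(5/(-419) - 32864) = 1/(5*(-1/419) - 32864) = 1/(-5/419 - 32864) = 1/(-13770021/419) = -419/13770021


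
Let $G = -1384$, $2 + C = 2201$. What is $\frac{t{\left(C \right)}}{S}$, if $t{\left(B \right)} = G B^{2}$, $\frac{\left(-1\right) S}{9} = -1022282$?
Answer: $- \frac{371803988}{511141} \approx -727.4$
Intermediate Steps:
$C = 2199$ ($C = -2 + 2201 = 2199$)
$S = 9200538$ ($S = \left(-9\right) \left(-1022282\right) = 9200538$)
$t{\left(B \right)} = - 1384 B^{2}$
$\frac{t{\left(C \right)}}{S} = \frac{\left(-1384\right) 2199^{2}}{9200538} = \left(-1384\right) 4835601 \cdot \frac{1}{9200538} = \left(-6692471784\right) \frac{1}{9200538} = - \frac{371803988}{511141}$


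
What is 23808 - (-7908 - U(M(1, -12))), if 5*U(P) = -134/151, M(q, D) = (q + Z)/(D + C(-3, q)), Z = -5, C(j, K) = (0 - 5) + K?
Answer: 23945446/755 ≈ 31716.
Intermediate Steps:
C(j, K) = -5 + K
M(q, D) = (-5 + q)/(-5 + D + q) (M(q, D) = (q - 5)/(D + (-5 + q)) = (-5 + q)/(-5 + D + q))
U(P) = -134/755 (U(P) = (-134/151)/5 = (-134*1/151)/5 = (⅕)*(-134/151) = -134/755)
23808 - (-7908 - U(M(1, -12))) = 23808 - (-7908 - 1*(-134/755)) = 23808 - (-7908 + 134/755) = 23808 - 1*(-5970406/755) = 23808 + 5970406/755 = 23945446/755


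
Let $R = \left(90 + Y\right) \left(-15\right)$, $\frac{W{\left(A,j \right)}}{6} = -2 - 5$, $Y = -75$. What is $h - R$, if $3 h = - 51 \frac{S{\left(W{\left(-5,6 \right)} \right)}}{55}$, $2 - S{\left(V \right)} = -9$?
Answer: $\frac{1108}{5} \approx 221.6$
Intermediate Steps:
$W{\left(A,j \right)} = -42$ ($W{\left(A,j \right)} = 6 \left(-2 - 5\right) = 6 \left(-7\right) = -42$)
$S{\left(V \right)} = 11$ ($S{\left(V \right)} = 2 - -9 = 2 + 9 = 11$)
$R = -225$ ($R = \left(90 - 75\right) \left(-15\right) = 15 \left(-15\right) = -225$)
$h = - \frac{17}{5}$ ($h = \frac{\left(-51\right) \frac{11}{55}}{3} = \frac{\left(-51\right) 11 \cdot \frac{1}{55}}{3} = \frac{\left(-51\right) \frac{1}{5}}{3} = \frac{1}{3} \left(- \frac{51}{5}\right) = - \frac{17}{5} \approx -3.4$)
$h - R = - \frac{17}{5} - -225 = - \frac{17}{5} + 225 = \frac{1108}{5}$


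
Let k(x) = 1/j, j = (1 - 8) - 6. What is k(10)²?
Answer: 1/169 ≈ 0.0059172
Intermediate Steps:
j = -13 (j = -7 - 6 = -13)
k(x) = -1/13 (k(x) = 1/(-13) = -1/13)
k(10)² = (-1/13)² = 1/169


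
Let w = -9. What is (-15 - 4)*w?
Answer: 171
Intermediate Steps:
(-15 - 4)*w = (-15 - 4)*(-9) = -19*(-9) = 171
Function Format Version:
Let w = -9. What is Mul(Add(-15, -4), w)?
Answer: 171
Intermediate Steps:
Mul(Add(-15, -4), w) = Mul(Add(-15, -4), -9) = Mul(-19, -9) = 171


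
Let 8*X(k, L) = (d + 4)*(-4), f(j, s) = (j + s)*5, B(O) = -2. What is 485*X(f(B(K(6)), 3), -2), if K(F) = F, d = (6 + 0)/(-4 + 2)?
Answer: -485/2 ≈ -242.50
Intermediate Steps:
d = -3 (d = 6/(-2) = 6*(-½) = -3)
f(j, s) = 5*j + 5*s
X(k, L) = -½ (X(k, L) = ((-3 + 4)*(-4))/8 = (1*(-4))/8 = (⅛)*(-4) = -½)
485*X(f(B(K(6)), 3), -2) = 485*(-½) = -485/2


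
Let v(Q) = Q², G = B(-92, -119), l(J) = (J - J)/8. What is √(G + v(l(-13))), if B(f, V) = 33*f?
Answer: 2*I*√759 ≈ 55.1*I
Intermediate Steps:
l(J) = 0 (l(J) = 0*(⅛) = 0)
G = -3036 (G = 33*(-92) = -3036)
√(G + v(l(-13))) = √(-3036 + 0²) = √(-3036 + 0) = √(-3036) = 2*I*√759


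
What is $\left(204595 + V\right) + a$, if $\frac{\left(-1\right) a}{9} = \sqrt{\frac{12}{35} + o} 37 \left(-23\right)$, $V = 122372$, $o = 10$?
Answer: $326967 + \frac{7659 \sqrt{12670}}{35} \approx 3.516 \cdot 10^{5}$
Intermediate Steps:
$a = \frac{7659 \sqrt{12670}}{35}$ ($a = - 9 \sqrt{\frac{12}{35} + 10} \cdot 37 \left(-23\right) = - 9 \sqrt{\frac{362}{35}} \cdot 37 \left(-23\right) = - 9 \frac{\sqrt{12670}}{35} \cdot 37 \left(-23\right) = - 9 \frac{37 \sqrt{12670}}{35} \left(-23\right) = - 9 \left(- \frac{851 \sqrt{12670}}{35}\right) = \frac{7659 \sqrt{12670}}{35} \approx 24632.0$)
$\left(204595 + V\right) + a = \left(204595 + 122372\right) + \frac{7659 \sqrt{12670}}{35} = 326967 + \frac{7659 \sqrt{12670}}{35}$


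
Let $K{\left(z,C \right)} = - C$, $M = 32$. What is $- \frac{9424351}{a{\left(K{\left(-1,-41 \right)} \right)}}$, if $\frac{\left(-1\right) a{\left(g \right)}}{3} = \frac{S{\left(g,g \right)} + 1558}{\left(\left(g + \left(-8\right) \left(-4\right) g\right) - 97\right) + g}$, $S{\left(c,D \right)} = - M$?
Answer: $\frac{12223383247}{4578} \approx 2.67 \cdot 10^{6}$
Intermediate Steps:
$S{\left(c,D \right)} = -32$ ($S{\left(c,D \right)} = \left(-1\right) 32 = -32$)
$a{\left(g \right)} = - \frac{4578}{-97 + 34 g}$ ($a{\left(g \right)} = - 3 \frac{-32 + 1558}{\left(\left(g + \left(-8\right) \left(-4\right) g\right) - 97\right) + g} = - 3 \frac{1526}{\left(\left(g + 32 g\right) - 97\right) + g} = - 3 \frac{1526}{\left(33 g - 97\right) + g} = - 3 \frac{1526}{\left(-97 + 33 g\right) + g} = - 3 \frac{1526}{-97 + 34 g} = - \frac{4578}{-97 + 34 g}$)
$- \frac{9424351}{a{\left(K{\left(-1,-41 \right)} \right)}} = - \frac{9424351}{\left(-4578\right) \frac{1}{-97 + 34 \left(\left(-1\right) \left(-41\right)\right)}} = - \frac{9424351}{\left(-4578\right) \frac{1}{-97 + 34 \cdot 41}} = - \frac{9424351}{\left(-4578\right) \frac{1}{-97 + 1394}} = - \frac{9424351}{\left(-4578\right) \frac{1}{1297}} = - \frac{9424351}{- \frac{4578}{1297}} = \left(-9424351\right) \left(- \frac{1297}{4578}\right) = \frac{12223383247}{4578}$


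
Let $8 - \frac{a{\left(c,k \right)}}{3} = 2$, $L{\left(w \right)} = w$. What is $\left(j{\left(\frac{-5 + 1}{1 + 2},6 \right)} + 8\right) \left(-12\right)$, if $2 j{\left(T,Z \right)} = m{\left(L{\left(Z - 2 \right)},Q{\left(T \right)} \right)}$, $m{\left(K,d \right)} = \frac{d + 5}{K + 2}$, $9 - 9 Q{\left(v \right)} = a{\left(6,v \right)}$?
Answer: $-100$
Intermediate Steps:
$a{\left(c,k \right)} = 18$ ($a{\left(c,k \right)} = 24 - 6 = 18$)
$Q{\left(v \right)} = -1$ ($Q{\left(v \right)} = 1 - 2 = -1$)
$m{\left(K,d \right)} = \frac{5 + d}{2 + K}$
$j{\left(T,Z \right)} = \frac{2}{Z}$ ($j{\left(T,Z \right)} = \frac{\frac{1}{2 + \left(Z - 2\right)} \left(5 - 1\right)}{2} = \frac{\frac{1}{2 + \left(-2 + Z\right)} 4}{2} = \frac{\frac{1}{Z} 4}{2} = \frac{4 \frac{1}{Z}}{2} = \frac{2}{Z}$)
$\left(j{\left(\frac{-5 + 1}{1 + 2},6 \right)} + 8\right) \left(-12\right) = \left(\frac{2}{6} + 8\right) \left(-12\right) = \left(2 \cdot \frac{1}{6} + 8\right) \left(-12\right) = \left(\frac{1}{3} + 8\right) \left(-12\right) = \frac{25}{3} \left(-12\right) = -100$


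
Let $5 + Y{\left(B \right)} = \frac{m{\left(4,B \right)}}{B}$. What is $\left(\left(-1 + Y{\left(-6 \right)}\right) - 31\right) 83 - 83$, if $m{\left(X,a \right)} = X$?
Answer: $- \frac{9628}{3} \approx -3209.3$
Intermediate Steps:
$Y{\left(B \right)} = -5 + \frac{4}{B}$
$\left(\left(-1 + Y{\left(-6 \right)}\right) - 31\right) 83 - 83 = \left(\left(-1 - \left(5 - \frac{4}{-6}\right)\right) - 31\right) 83 - 83 = \left(\left(-1 + \left(-5 + 4 \left(- \frac{1}{6}\right)\right)\right) - 31\right) 83 - 83 = \left(\left(-1 - \frac{17}{3}\right) - 31\right) 83 - 83 = \left(- \frac{20}{3} - 31\right) 83 - 83 = \left(- \frac{113}{3}\right) 83 - 83 = - \frac{9379}{3} - 83 = - \frac{9628}{3}$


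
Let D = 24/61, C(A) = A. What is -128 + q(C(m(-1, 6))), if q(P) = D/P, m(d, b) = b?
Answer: -7804/61 ≈ -127.93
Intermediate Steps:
D = 24/61 (D = 24*(1/61) = 24/61 ≈ 0.39344)
q(P) = 24/(61*P)
-128 + q(C(m(-1, 6))) = -128 + (24/61)/6 = -128 + (24/61)*(1/6) = -128 + 4/61 = -7804/61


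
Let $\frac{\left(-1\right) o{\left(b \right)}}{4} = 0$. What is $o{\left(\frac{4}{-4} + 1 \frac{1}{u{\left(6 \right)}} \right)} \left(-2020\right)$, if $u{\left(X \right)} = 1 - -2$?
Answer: $0$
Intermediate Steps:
$u{\left(X \right)} = 3$ ($u{\left(X \right)} = 1 + 2 = 3$)
$o{\left(b \right)} = 0$ ($o{\left(b \right)} = \left(-4\right) 0 = 0$)
$o{\left(\frac{4}{-4} + 1 \frac{1}{u{\left(6 \right)}} \right)} \left(-2020\right) = 0 \left(-2020\right) = 0$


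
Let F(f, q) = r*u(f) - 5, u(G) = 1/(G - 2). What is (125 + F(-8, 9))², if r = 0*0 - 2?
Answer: 361201/25 ≈ 14448.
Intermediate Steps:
u(G) = 1/(-2 + G)
r = -2 (r = 0 - 2 = -2)
F(f, q) = -5 - 2/(-2 + f) (F(f, q) = -2/(-2 + f) - 5 = -5 - 2/(-2 + f))
(125 + F(-8, 9))² = (125 + (8 - 5*(-8))/(-2 - 8))² = (125 + (8 + 40)/(-10))² = (125 - ⅒*48)² = (125 - 24/5)² = (601/5)² = 361201/25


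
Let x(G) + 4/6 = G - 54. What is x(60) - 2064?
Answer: -6176/3 ≈ -2058.7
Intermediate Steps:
x(G) = -164/3 + G (x(G) = -⅔ + (G - 54) = -⅔ + (-54 + G) = -164/3 + G)
x(60) - 2064 = (-164/3 + 60) - 2064 = 16/3 - 2064 = -6176/3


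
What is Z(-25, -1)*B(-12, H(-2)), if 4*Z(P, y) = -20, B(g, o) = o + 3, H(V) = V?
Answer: -5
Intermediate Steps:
B(g, o) = 3 + o
Z(P, y) = -5 (Z(P, y) = (1/4)*(-20) = -5)
Z(-25, -1)*B(-12, H(-2)) = -5*(3 - 2) = -5*1 = -5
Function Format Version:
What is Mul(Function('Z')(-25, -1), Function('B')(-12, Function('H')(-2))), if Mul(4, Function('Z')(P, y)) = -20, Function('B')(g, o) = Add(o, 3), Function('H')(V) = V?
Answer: -5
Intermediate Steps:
Function('B')(g, o) = Add(3, o)
Function('Z')(P, y) = -5 (Function('Z')(P, y) = Mul(Rational(1, 4), -20) = -5)
Mul(Function('Z')(-25, -1), Function('B')(-12, Function('H')(-2))) = Mul(-5, Add(3, -2)) = Mul(-5, 1) = -5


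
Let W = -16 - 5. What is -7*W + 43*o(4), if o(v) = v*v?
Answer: 835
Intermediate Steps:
o(v) = v²
W = -21
-7*W + 43*o(4) = -7*(-21) + 43*4² = 147 + 43*16 = 147 + 688 = 835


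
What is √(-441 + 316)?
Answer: 5*I*√5 ≈ 11.18*I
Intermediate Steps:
√(-441 + 316) = √(-125) = 5*I*√5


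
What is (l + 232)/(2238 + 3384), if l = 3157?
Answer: 3389/5622 ≈ 0.60281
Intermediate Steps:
(l + 232)/(2238 + 3384) = (3157 + 232)/(2238 + 3384) = 3389/5622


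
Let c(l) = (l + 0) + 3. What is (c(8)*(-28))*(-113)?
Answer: 34804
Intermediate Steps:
c(l) = 3 + l (c(l) = l + 3 = 3 + l)
(c(8)*(-28))*(-113) = ((3 + 8)*(-28))*(-113) = (11*(-28))*(-113) = -308*(-113) = 34804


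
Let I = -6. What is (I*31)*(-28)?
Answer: 5208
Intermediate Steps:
(I*31)*(-28) = -6*31*(-28) = -186*(-28) = 5208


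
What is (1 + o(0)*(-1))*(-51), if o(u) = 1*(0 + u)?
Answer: -51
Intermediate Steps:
o(u) = u (o(u) = 1*u = u)
(1 + o(0)*(-1))*(-51) = (1 + 0*(-1))*(-51) = (1 + 0)*(-51) = 1*(-51) = -51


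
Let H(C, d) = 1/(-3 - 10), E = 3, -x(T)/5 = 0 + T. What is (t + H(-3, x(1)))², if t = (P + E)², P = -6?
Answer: 13456/169 ≈ 79.621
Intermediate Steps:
x(T) = -5*T (x(T) = -5*(0 + T) = -5*T)
H(C, d) = -1/13 (H(C, d) = 1/(-13) = -1/13)
t = 9 (t = (-6 + 3)² = (-3)² = 9)
(t + H(-3, x(1)))² = (9 - 1/13)² = (116/13)² = 13456/169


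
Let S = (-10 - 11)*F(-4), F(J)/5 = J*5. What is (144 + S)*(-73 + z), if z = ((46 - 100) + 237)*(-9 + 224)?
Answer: 88126368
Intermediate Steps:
F(J) = 25*J (F(J) = 5*(J*5) = 5*(5*J) = 25*J)
S = 2100 (S = (-10 - 11)*(25*(-4)) = -21*(-100) = 2100)
z = 39345 (z = (-54 + 237)*215 = 183*215 = 39345)
(144 + S)*(-73 + z) = (144 + 2100)*(-73 + 39345) = 2244*39272 = 88126368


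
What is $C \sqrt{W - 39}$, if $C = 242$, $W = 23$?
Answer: $968 i \approx 968.0 i$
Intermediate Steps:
$C \sqrt{W - 39} = 242 \sqrt{23 - 39} = 242 \sqrt{-16} = 242 \cdot 4 i = 968 i$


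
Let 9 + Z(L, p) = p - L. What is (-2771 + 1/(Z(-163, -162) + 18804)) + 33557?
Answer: 578653657/18796 ≈ 30786.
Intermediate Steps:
Z(L, p) = -9 + p - L (Z(L, p) = -9 + (p - L) = -9 + p - L)
(-2771 + 1/(Z(-163, -162) + 18804)) + 33557 = (-2771 + 1/((-9 - 162 - 1*(-163)) + 18804)) + 33557 = (-2771 + 1/((-9 - 162 + 163) + 18804)) + 33557 = (-2771 + 1/(-8 + 18804)) + 33557 = (-2771 + 1/18796) + 33557 = -52083715/18796 + 33557 = 578653657/18796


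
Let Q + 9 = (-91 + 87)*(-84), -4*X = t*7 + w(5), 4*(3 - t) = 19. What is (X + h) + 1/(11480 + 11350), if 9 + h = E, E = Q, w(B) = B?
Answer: 58410563/182640 ≈ 319.81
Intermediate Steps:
t = -7/4 (t = 3 - ¼*19 = 3 - 19/4 = -7/4 ≈ -1.7500)
X = 29/16 (X = -(-7/4*7 + 5)/4 = -(-49/4 + 5)/4 = -¼*(-29/4) = 29/16 ≈ 1.8125)
Q = 327 (Q = -9 + (-91 + 87)*(-84) = -9 - 4*(-84) = -9 + 336 = 327)
E = 327
h = 318 (h = -9 + 327 = 318)
(X + h) + 1/(11480 + 11350) = (29/16 + 318) + 1/(11480 + 11350) = 5117/16 + 1/22830 = 58410563/182640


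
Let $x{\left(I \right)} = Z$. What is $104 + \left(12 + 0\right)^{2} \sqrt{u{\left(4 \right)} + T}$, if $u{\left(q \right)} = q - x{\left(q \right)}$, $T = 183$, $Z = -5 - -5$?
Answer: $104 + 144 \sqrt{187} \approx 2073.2$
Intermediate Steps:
$Z = 0$ ($Z = -5 + 5 = 0$)
$x{\left(I \right)} = 0$
$u{\left(q \right)} = q$ ($u{\left(q \right)} = q - 0 = q + 0 = q$)
$104 + \left(12 + 0\right)^{2} \sqrt{u{\left(4 \right)} + T} = 104 + \left(12 + 0\right)^{2} \sqrt{4 + 183} = 104 + 12^{2} \sqrt{187} = 104 + 144 \sqrt{187}$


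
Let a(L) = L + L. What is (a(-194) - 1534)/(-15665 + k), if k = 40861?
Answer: -961/12598 ≈ -0.076282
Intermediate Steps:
a(L) = 2*L
(a(-194) - 1534)/(-15665 + k) = (2*(-194) - 1534)/(-15665 + 40861) = (-388 - 1534)/25196 = -1922*1/25196 = -961/12598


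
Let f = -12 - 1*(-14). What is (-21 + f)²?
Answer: 361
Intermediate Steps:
f = 2 (f = -12 + 14 = 2)
(-21 + f)² = (-21 + 2)² = (-19)² = 361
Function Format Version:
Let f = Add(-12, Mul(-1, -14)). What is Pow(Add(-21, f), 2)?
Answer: 361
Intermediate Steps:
f = 2 (f = Add(-12, 14) = 2)
Pow(Add(-21, f), 2) = Pow(Add(-21, 2), 2) = Pow(-19, 2) = 361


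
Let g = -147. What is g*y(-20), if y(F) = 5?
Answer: -735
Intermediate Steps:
g*y(-20) = -147*5 = -735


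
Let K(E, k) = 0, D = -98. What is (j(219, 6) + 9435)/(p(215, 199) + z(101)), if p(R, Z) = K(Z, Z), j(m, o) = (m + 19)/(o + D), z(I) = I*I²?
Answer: 433891/47393846 ≈ 0.0091550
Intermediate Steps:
z(I) = I³
j(m, o) = (19 + m)/(-98 + o) (j(m, o) = (m + 19)/(o - 98) = (19 + m)/(-98 + o))
p(R, Z) = 0
(j(219, 6) + 9435)/(p(215, 199) + z(101)) = ((19 + 219)/(-98 + 6) + 9435)/(0 + 101³) = (238/(-92) + 9435)/(0 + 1030301) = (-1/92*238 + 9435)/1030301 = (-119/46 + 9435)*(1/1030301) = (433891/46)*(1/1030301) = 433891/47393846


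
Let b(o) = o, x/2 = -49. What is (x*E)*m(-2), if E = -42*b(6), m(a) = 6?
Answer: 148176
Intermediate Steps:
x = -98 (x = 2*(-49) = -98)
E = -252 (E = -42*6 = -252)
(x*E)*m(-2) = -98*(-252)*6 = 24696*6 = 148176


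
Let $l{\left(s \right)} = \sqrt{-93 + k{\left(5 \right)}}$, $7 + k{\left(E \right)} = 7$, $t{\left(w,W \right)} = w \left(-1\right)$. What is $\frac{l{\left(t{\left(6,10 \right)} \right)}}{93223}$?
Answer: $\frac{i \sqrt{93}}{93223} \approx 0.00010345 i$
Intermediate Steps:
$t{\left(w,W \right)} = - w$
$k{\left(E \right)} = 0$ ($k{\left(E \right)} = -7 + 7 = 0$)
$l{\left(s \right)} = i \sqrt{93}$ ($l{\left(s \right)} = \sqrt{-93 + 0} = \sqrt{-93} = i \sqrt{93}$)
$\frac{l{\left(t{\left(6,10 \right)} \right)}}{93223} = \frac{i \sqrt{93}}{93223}$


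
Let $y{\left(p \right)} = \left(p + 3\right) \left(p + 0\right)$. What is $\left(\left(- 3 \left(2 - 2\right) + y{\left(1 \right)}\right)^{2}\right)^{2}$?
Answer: $256$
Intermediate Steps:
$y{\left(p \right)} = p \left(3 + p\right)$ ($y{\left(p \right)} = \left(3 + p\right) p = p \left(3 + p\right)$)
$\left(\left(- 3 \left(2 - 2\right) + y{\left(1 \right)}\right)^{2}\right)^{2} = \left(\left(- 3 \left(2 - 2\right) + 1 \left(3 + 1\right)\right)^{2}\right)^{2} = \left(\left(\left(-3\right) 0 + 1 \cdot 4\right)^{2}\right)^{2} = \left(\left(0 + 4\right)^{2}\right)^{2} = \left(4^{2}\right)^{2} = 16^{2} = 256$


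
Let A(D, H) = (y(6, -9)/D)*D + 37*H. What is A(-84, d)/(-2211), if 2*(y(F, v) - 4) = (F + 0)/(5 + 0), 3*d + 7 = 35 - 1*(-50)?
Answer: -1611/3685 ≈ -0.43718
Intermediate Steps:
d = 26 (d = -7/3 + (35 - 1*(-50))/3 = -7/3 + (35 + 50)/3 = -7/3 + (1/3)*85 = -7/3 + 85/3 = 26)
y(F, v) = 4 + F/10 (y(F, v) = 4 + ((F + 0)/(5 + 0))/2 = 4 + (F/5)/2 = 4 + F/10)
A(D, H) = 23/5 + 37*H (A(D, H) = ((4 + (1/10)*6)/D)*D + 37*H = ((4 + 3/5)/D)*D + 37*H = (23/(5*D))*D + 37*H = 23/5 + 37*H)
A(-84, d)/(-2211) = (23/5 + 37*26)/(-2211) = (23/5 + 962)*(-1/2211) = (4833/5)*(-1/2211) = -1611/3685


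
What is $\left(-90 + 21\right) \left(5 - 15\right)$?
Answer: $690$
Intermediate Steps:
$\left(-90 + 21\right) \left(5 - 15\right) = - 69 \left(5 - 15\right) = \left(-69\right) \left(-10\right) = 690$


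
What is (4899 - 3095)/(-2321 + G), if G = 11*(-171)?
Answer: -82/191 ≈ -0.42932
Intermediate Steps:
G = -1881
(4899 - 3095)/(-2321 + G) = (4899 - 3095)/(-2321 - 1881) = 1804/(-4202) = 1804*(-1/4202) = -82/191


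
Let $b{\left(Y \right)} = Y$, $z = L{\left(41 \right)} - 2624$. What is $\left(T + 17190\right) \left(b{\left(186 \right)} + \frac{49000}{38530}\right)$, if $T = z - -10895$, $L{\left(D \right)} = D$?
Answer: $\frac{18401172116}{3853} \approx 4.7758 \cdot 10^{6}$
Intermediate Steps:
$z = -2583$ ($z = 41 - 2624 = -2583$)
$T = 8312$ ($T = -2583 - -10895 = -2583 + 10895 = 8312$)
$\left(T + 17190\right) \left(b{\left(186 \right)} + \frac{49000}{38530}\right) = \left(8312 + 17190\right) \left(186 + \frac{49000}{38530}\right) = 25502 \left(186 + 49000 \cdot \frac{1}{38530}\right) = 25502 \left(186 + \frac{4900}{3853}\right) = 25502 \cdot \frac{721558}{3853} = \frac{18401172116}{3853}$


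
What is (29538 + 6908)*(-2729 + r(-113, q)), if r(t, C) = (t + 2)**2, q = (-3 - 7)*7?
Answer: 349590032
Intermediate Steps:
q = -70 (q = -10*7 = -70)
r(t, C) = (2 + t)**2
(29538 + 6908)*(-2729 + r(-113, q)) = (29538 + 6908)*(-2729 + (2 - 113)**2) = 36446*(-2729 + (-111)**2) = 36446*(-2729 + 12321) = 36446*9592 = 349590032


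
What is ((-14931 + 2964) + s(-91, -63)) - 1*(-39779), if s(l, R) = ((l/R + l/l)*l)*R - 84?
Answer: 41742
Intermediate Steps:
s(l, R) = -84 + R*l*(1 + l/R) (s(l, R) = ((l/R + 1)*l)*R - 84 = ((1 + l/R)*l)*R - 84 = (l*(1 + l/R))*R - 84 = R*l*(1 + l/R) - 84 = -84 + R*l*(1 + l/R))
((-14931 + 2964) + s(-91, -63)) - 1*(-39779) = ((-14931 + 2964) + (-84 + (-91)² - 63*(-91))) - 1*(-39779) = (-11967 + (-84 + 8281 + 5733)) + 39779 = (-11967 + 13930) + 39779 = 1963 + 39779 = 41742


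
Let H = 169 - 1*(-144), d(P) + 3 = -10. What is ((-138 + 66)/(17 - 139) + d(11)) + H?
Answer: 18336/61 ≈ 300.59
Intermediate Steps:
d(P) = -13 (d(P) = -3 - 10 = -13)
H = 313 (H = 169 + 144 = 313)
((-138 + 66)/(17 - 139) + d(11)) + H = ((-138 + 66)/(17 - 139) - 13) + 313 = (-72/(-122) - 13) + 313 = (-72*(-1/122) - 13) + 313 = (36/61 - 13) + 313 = -757/61 + 313 = 18336/61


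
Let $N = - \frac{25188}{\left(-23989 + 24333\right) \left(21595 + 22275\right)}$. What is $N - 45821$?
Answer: $- \frac{172874391517}{3772820} \approx -45821.0$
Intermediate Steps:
$N = - \frac{6297}{3772820}$ ($N = - \frac{25188}{344 \cdot 43870} = - \frac{25188}{15091280} = \left(-25188\right) \frac{1}{15091280} = - \frac{6297}{3772820} \approx -0.001669$)
$N - 45821 = - \frac{6297}{3772820} - 45821 = - \frac{172874391517}{3772820}$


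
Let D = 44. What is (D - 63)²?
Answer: 361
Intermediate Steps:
(D - 63)² = (44 - 63)² = (-19)² = 361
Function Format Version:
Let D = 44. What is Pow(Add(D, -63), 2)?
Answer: 361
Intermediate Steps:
Pow(Add(D, -63), 2) = Pow(Add(44, -63), 2) = Pow(-19, 2) = 361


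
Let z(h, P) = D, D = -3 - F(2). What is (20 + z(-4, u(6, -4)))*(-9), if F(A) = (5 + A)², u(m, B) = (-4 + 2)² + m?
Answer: 288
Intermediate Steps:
u(m, B) = 4 + m (u(m, B) = (-2)² + m = 4 + m)
D = -52 (D = -3 - (5 + 2)² = -3 - 1*7² = -3 - 1*49 = -3 - 49 = -52)
z(h, P) = -52
(20 + z(-4, u(6, -4)))*(-9) = (20 - 52)*(-9) = -32*(-9) = 288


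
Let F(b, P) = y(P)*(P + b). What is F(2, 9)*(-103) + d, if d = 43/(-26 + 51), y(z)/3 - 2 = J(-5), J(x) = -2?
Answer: 43/25 ≈ 1.7200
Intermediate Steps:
y(z) = 0 (y(z) = 6 + 3*(-2) = 6 - 6 = 0)
F(b, P) = 0 (F(b, P) = 0*(P + b) = 0)
d = 43/25 ≈ 1.7200
F(2, 9)*(-103) + d = 0*(-103) + 43/25 = 0 + 43/25 = 43/25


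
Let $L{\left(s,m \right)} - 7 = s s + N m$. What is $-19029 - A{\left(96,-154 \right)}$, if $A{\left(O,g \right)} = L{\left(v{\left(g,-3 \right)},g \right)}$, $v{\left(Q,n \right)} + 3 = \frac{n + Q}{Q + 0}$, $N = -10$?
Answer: $- \frac{488073441}{23716} \approx -20580.0$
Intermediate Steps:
$v{\left(Q,n \right)} = -3 + \frac{Q + n}{Q}$ ($v{\left(Q,n \right)} = -3 + \frac{n + Q}{Q + 0} = -3 + \frac{Q + n}{Q}$)
$L{\left(s,m \right)} = 7 + s^{2} - 10 m$ ($L{\left(s,m \right)} = 7 - \left(10 m - s s\right) = 7 - \left(- s^{2} + 10 m\right) = 7 + s^{2} - 10 m$)
$A{\left(O,g \right)} = 7 + \left(-2 - \frac{3}{g}\right)^{2} - 10 g$
$-19029 - A{\left(96,-154 \right)} = -19029 - \left(7 - -1540 + \frac{\left(3 + 2 \left(-154\right)\right)^{2}}{23716}\right) = -19029 - \left(7 + 1540 + \frac{\left(3 - 308\right)^{2}}{23716}\right) = -19029 - \left(7 + 1540 + \frac{\left(-305\right)^{2}}{23716}\right) = -19029 - \left(7 + 1540 + \frac{1}{23716} \cdot 93025\right) = -19029 - \left(7 + 1540 + \frac{93025}{23716}\right) = -19029 - \frac{36781677}{23716} = - \frac{488073441}{23716}$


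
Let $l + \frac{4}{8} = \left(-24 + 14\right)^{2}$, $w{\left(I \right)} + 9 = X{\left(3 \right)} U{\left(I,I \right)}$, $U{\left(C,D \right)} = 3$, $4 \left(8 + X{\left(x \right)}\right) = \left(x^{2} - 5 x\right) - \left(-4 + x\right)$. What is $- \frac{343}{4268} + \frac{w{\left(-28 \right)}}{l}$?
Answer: $- \frac{381955}{849332} \approx -0.44971$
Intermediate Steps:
$X{\left(x \right)} = -7 - \frac{3 x}{2} + \frac{x^{2}}{4}$ ($X{\left(x \right)} = -8 + \frac{\left(x^{2} - 5 x\right) - \left(-4 + x\right)}{4} = -8 + \frac{4 + x^{2} - 6 x}{4} = -8 + \left(1 - \frac{3 x}{2} + \frac{x^{2}}{4}\right) = -7 - \frac{3 x}{2} + \frac{x^{2}}{4}$)
$w{\left(I \right)} = - \frac{147}{4}$ ($w{\left(I \right)} = -9 + \left(-7 - \frac{9}{2} + \frac{3^{2}}{4}\right) 3 = -9 + \left(-7 - \frac{9}{2} + \frac{1}{4} \cdot 9\right) 3 = -9 + \left(-7 - \frac{9}{2} + \frac{9}{4}\right) 3 = -9 - \frac{111}{4} = - \frac{147}{4}$)
$l = \frac{199}{2}$ ($l = - \frac{1}{2} + \left(-24 + 14\right)^{2} = - \frac{1}{2} + \left(-10\right)^{2} = - \frac{1}{2} + 100 = \frac{199}{2} \approx 99.5$)
$- \frac{343}{4268} + \frac{w{\left(-28 \right)}}{l} = - \frac{343}{4268} - \frac{147}{4 \cdot \frac{199}{2}} = \left(-343\right) \frac{1}{4268} - \frac{147}{398} = - \frac{343}{4268} - \frac{147}{398} = - \frac{381955}{849332}$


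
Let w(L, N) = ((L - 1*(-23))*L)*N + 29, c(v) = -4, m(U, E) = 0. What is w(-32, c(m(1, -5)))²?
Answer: 1261129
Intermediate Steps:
w(L, N) = 29 + L*N*(23 + L) (w(L, N) = ((L + 23)*L)*N + 29 = ((23 + L)*L)*N + 29 = (L*(23 + L))*N + 29 = L*N*(23 + L) + 29 = 29 + L*N*(23 + L))
w(-32, c(m(1, -5)))² = (29 - 4*(-32)² + 23*(-32)*(-4))² = (29 - 4*1024 + 2944)² = (29 - 4096 + 2944)² = (-1123)² = 1261129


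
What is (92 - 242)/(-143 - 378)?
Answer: 150/521 ≈ 0.28791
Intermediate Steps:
(92 - 242)/(-143 - 378) = -150/(-521) = -150*(-1/521) = 150/521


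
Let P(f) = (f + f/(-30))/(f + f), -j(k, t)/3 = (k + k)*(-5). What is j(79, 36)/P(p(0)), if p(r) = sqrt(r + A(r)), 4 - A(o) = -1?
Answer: 142200/29 ≈ 4903.4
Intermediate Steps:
A(o) = 5 (A(o) = 4 - 1*(-1) = 4 + 1 = 5)
p(r) = sqrt(5 + r) (p(r) = sqrt(r + 5) = sqrt(5 + r))
j(k, t) = 30*k (j(k, t) = -3*(k + k)*(-5) = -3*2*k*(-5) = -(-30)*k = 30*k)
P(f) = 29/60 (P(f) = (f + f*(-1/30))/((2*f)) = (f - f/30)*(1/(2*f)) = (29*f/30)*(1/(2*f)) = 29/60)
j(79, 36)/P(p(0)) = (30*79)/(29/60) = 2370*(60/29) = 142200/29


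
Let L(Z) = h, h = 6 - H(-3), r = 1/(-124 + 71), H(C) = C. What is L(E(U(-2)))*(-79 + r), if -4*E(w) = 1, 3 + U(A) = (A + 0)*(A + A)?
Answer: -37692/53 ≈ -711.17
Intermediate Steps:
U(A) = -3 + 2*A² (U(A) = -3 + (A + 0)*(A + A) = -3 + A*(2*A) = -3 + 2*A²)
E(w) = -¼ (E(w) = -¼*1 = -¼)
r = -1/53 (r = 1/(-53) = -1/53 ≈ -0.018868)
h = 9 (h = 6 - 1*(-3) = 6 + 3 = 9)
L(Z) = 9
L(E(U(-2)))*(-79 + r) = 9*(-79 - 1/53) = 9*(-4188/53) = -37692/53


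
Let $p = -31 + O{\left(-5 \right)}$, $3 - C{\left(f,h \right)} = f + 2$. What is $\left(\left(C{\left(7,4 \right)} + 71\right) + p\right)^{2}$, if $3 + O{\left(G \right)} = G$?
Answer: $676$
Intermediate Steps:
$O{\left(G \right)} = -3 + G$
$C{\left(f,h \right)} = 1 - f$ ($C{\left(f,h \right)} = 3 - \left(f + 2\right) = 3 - \left(2 + f\right) = 1 - f$)
$p = -39$ ($p = -31 - 8 = -39$)
$\left(\left(C{\left(7,4 \right)} + 71\right) + p\right)^{2} = \left(\left(\left(1 - 7\right) + 71\right) - 39\right)^{2} = \left(\left(-6 + 71\right) - 39\right)^{2} = \left(65 - 39\right)^{2} = 26^{2} = 676$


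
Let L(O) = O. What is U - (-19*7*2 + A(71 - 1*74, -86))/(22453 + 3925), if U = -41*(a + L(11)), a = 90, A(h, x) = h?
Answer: -109231029/26378 ≈ -4141.0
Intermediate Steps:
U = -4141 (U = -41*(90 + 11) = -41*101 = -4141)
U - (-19*7*2 + A(71 - 1*74, -86))/(22453 + 3925) = -4141 - (-19*7*2 + (71 - 1*74))/(22453 + 3925) = -4141 - (-133*2 + (71 - 74))/26378 = -4141 - (-266 - 3)/26378 = -4141 - (-269)/26378 = -4141 - 1*(-269/26378) = -4141 + 269/26378 = -109231029/26378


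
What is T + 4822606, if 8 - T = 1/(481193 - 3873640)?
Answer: 16360462396459/3392447 ≈ 4.8226e+6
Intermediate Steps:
T = 27139577/3392447 (T = 8 - 1/(481193 - 3873640) = 8 - 1/(-3392447) = 8 - 1*(-1/3392447) = 8 + 1/3392447 = 27139577/3392447 ≈ 8.0000)
T + 4822606 = 27139577/3392447 + 4822606 = 16360462396459/3392447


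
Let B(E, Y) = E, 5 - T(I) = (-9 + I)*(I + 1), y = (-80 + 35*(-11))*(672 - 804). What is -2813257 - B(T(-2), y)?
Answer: -2813251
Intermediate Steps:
y = 61380 (y = (-80 - 385)*(-132) = -465*(-132) = 61380)
T(I) = 5 - (1 + I)*(-9 + I) (T(I) = 5 - (-9 + I)*(I + 1) = 5 - (-9 + I)*(1 + I) = 5 - (1 + I)*(-9 + I))
-2813257 - B(T(-2), y) = -2813257 - (14 - 1*(-2)**2 + 8*(-2)) = -2813257 - (14 - 1*4 - 16) = -2813257 - (14 - 4 - 16) = -2813257 - 1*(-6) = -2813257 + 6 = -2813251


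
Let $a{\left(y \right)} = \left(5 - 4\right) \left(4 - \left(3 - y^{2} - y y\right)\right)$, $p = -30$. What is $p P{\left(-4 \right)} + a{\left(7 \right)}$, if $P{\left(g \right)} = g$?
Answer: $219$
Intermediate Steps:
$a{\left(y \right)} = 1 + 2 y^{2}$ ($a{\left(y \right)} = 1 \left(4 + \left(\left(y^{2} + y^{2}\right) - 3\right)\right) = 1 \left(4 + \left(2 y^{2} - 3\right)\right) = 1 \left(4 + \left(-3 + 2 y^{2}\right)\right) = 1 \left(1 + 2 y^{2}\right) = 1 + 2 y^{2}$)
$p P{\left(-4 \right)} + a{\left(7 \right)} = \left(-30\right) \left(-4\right) + \left(1 + 2 \cdot 7^{2}\right) = 120 + \left(1 + 2 \cdot 49\right) = 120 + \left(1 + 98\right) = 120 + 99 = 219$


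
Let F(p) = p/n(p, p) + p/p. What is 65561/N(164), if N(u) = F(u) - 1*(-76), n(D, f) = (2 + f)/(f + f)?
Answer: 5441563/33287 ≈ 163.47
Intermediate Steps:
n(D, f) = (2 + f)/(2*f) (n(D, f) = (2 + f)/((2*f)) = (2 + f)*(1/(2*f)) = (2 + f)/(2*f))
F(p) = 1 + 2*p²/(2 + p) (F(p) = p/(((2 + p)/(2*p))) + p/p = p*(2*p/(2 + p)) + 1 = 2*p²/(2 + p) + 1 = 1 + 2*p²/(2 + p))
N(u) = 76 + (2 + u + 2*u²)/(2 + u) (N(u) = (2 + u + 2*u²)/(2 + u) - 1*(-76) = (2 + u + 2*u²)/(2 + u) + 76 = 76 + (2 + u + 2*u²)/(2 + u))
65561/N(164) = 65561/(((154 + 2*164² + 77*164)/(2 + 164))) = 65561/(((154 + 2*26896 + 12628)/166)) = 65561/(((154 + 53792 + 12628)/166)) = 65561/(((1/166)*66574)) = 65561/(33287/83) = 65561*(83/33287) = 5441563/33287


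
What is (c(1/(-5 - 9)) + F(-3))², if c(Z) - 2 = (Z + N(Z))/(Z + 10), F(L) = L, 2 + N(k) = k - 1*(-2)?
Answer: 19881/19321 ≈ 1.0290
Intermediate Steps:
N(k) = k (N(k) = -2 + (k - 1*(-2)) = -2 + (k + 2) = -2 + (2 + k) = k)
c(Z) = 2 + 2*Z/(10 + Z) (c(Z) = 2 + (Z + Z)/(Z + 10) = 2 + (2*Z)/(10 + Z) = 2 + 2*Z/(10 + Z))
(c(1/(-5 - 9)) + F(-3))² = (4*(5 + 1/(-5 - 9))/(10 + 1/(-5 - 9)) - 3)² = (4*(5 + 1/(-14))/(10 + 1/(-14)) - 3)² = (4*(5 - 1/14)/(10 - 1/14) - 3)² = (4*(69/14)/(139/14) - 3)² = (4*(14/139)*(69/14) - 3)² = (276/139 - 3)² = (-141/139)² = 19881/19321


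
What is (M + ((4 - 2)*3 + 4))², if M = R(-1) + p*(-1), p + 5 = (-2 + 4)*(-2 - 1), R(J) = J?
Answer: 400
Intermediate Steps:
p = -11 (p = -5 + (-2 + 4)*(-2 - 1) = -5 + 2*(-3) = -5 - 6 = -11)
M = 10 (M = -1 - 11*(-1) = -1 + 11 = 10)
(M + ((4 - 2)*3 + 4))² = (10 + ((4 - 2)*3 + 4))² = (10 + (2*3 + 4))² = (10 + (6 + 4))² = (10 + 10)² = 20² = 400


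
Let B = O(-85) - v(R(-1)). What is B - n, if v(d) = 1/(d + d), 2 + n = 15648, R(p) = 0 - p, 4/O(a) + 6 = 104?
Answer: -1533353/98 ≈ -15646.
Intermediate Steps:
O(a) = 2/49 (O(a) = 4/(-6 + 104) = 4/98 = 4*(1/98) = 2/49)
R(p) = -p
n = 15646 (n = -2 + 15648 = 15646)
v(d) = 1/(2*d)
B = -45/98 (B = 2/49 - 1/(2*((-1*(-1)))) = 2/49 - 1/(2*1) = 2/49 - 1/2 = 2/49 - 1*½ = 2/49 - ½ = -45/98 ≈ -0.45918)
B - n = -45/98 - 1*15646 = -45/98 - 15646 = -1533353/98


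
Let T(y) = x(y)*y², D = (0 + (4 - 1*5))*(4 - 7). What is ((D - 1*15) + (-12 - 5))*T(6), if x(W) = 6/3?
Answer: -2088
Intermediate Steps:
x(W) = 2 (x(W) = 6*(⅓) = 2)
D = 3 (D = (0 + (4 - 5))*(-3) = (0 - 1)*(-3) = -1*(-3) = 3)
T(y) = 2*y²
((D - 1*15) + (-12 - 5))*T(6) = ((3 - 1*15) + (-12 - 5))*(2*6²) = ((3 - 15) - 17)*(2*36) = (-12 - 17)*72 = -29*72 = -2088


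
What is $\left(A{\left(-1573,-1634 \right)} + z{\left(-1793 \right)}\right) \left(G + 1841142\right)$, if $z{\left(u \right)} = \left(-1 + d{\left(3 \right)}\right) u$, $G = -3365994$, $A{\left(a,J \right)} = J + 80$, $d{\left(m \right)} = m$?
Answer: $7837739280$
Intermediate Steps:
$A{\left(a,J \right)} = 80 + J$
$z{\left(u \right)} = 2 u$ ($z{\left(u \right)} = \left(-1 + 3\right) u = 2 u$)
$\left(A{\left(-1573,-1634 \right)} + z{\left(-1793 \right)}\right) \left(G + 1841142\right) = \left(\left(80 - 1634\right) + 2 \left(-1793\right)\right) \left(-3365994 + 1841142\right) = \left(-1554 - 3586\right) \left(-1524852\right) = \left(-5140\right) \left(-1524852\right) = 7837739280$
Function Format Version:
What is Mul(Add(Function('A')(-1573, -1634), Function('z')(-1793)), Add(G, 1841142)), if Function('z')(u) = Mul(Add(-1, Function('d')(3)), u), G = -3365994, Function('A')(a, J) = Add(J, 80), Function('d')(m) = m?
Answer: 7837739280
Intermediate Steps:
Function('A')(a, J) = Add(80, J)
Function('z')(u) = Mul(2, u) (Function('z')(u) = Mul(Add(-1, 3), u) = Mul(2, u))
Mul(Add(Function('A')(-1573, -1634), Function('z')(-1793)), Add(G, 1841142)) = Mul(Add(Add(80, -1634), Mul(2, -1793)), Add(-3365994, 1841142)) = Mul(Add(-1554, -3586), -1524852) = Mul(-5140, -1524852) = 7837739280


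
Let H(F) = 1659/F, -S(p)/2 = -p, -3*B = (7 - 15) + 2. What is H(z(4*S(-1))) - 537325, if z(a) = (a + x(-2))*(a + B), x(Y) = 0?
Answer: -8596647/16 ≈ -5.3729e+5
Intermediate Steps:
B = 2 (B = -((7 - 15) + 2)/3 = -(-8 + 2)/3 = -⅓*(-6) = 2)
S(p) = 2*p (S(p) = -(-2)*p = 2*p)
z(a) = a*(2 + a) (z(a) = (a + 0)*(a + 2) = a*(2 + a))
H(z(4*S(-1))) - 537325 = 1659/(((4*(2*(-1)))*(2 + 4*(2*(-1))))) - 537325 = 1659/(((4*(-2))*(2 + 4*(-2)))) - 537325 = 1659/((-8*(2 - 8))) - 537325 = 1659/((-8*(-6))) - 537325 = 1659/48 - 537325 = 1659*(1/48) - 537325 = 553/16 - 537325 = -8596647/16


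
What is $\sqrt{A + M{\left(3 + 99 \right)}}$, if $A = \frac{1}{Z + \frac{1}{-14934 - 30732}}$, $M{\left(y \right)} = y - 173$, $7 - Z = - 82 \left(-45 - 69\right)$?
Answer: $\frac{i \sqrt{12919083178088459141}}{426566107} \approx 8.4262 i$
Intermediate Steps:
$Z = -9341$ ($Z = 7 - - 82 \left(-45 - 69\right) = 7 - \left(-82\right) \left(-114\right) = 7 - 9348 = -9341$)
$M{\left(y \right)} = -173 + y$
$A = - \frac{45666}{426566107}$ ($A = \frac{1}{-9341 + \frac{1}{-14934 - 30732}} = \frac{1}{-9341 + \frac{1}{-45666}} = \frac{1}{-9341 - \frac{1}{45666}} = \frac{1}{- \frac{426566107}{45666}} = - \frac{45666}{426566107} \approx -0.00010705$)
$\sqrt{A + M{\left(3 + 99 \right)}} = \sqrt{- \frac{45666}{426566107} + \left(-173 + \left(3 + 99\right)\right)} = \sqrt{- \frac{45666}{426566107} + \left(-173 + 102\right)} = \sqrt{- \frac{45666}{426566107} - 71} = \sqrt{- \frac{30286239263}{426566107}} = \frac{i \sqrt{12919083178088459141}}{426566107}$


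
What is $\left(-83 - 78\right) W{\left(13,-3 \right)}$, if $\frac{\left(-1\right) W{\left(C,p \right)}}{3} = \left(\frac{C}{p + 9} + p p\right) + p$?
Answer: $\frac{7889}{2} \approx 3944.5$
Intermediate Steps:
$W{\left(C,p \right)} = - 3 p - 3 p^{2} - \frac{3 C}{9 + p}$ ($W{\left(C,p \right)} = - 3 \left(\left(\frac{C}{p + 9} + p p\right) + p\right) = - 3 \left(\left(\frac{C}{9 + p} + p^{2}\right) + p\right) = - 3 \left(\left(p^{2} + \frac{C}{9 + p}\right) + p\right) = - 3 \left(p + p^{2} + \frac{C}{9 + p}\right) = - 3 p - 3 p^{2} - \frac{3 C}{9 + p}$)
$\left(-83 - 78\right) W{\left(13,-3 \right)} = \left(-83 - 78\right) \frac{3 \left(\left(-1\right) 13 - \left(-3\right)^{3} - 10 \left(-3\right)^{2} - -27\right)}{9 - 3} = - 161 \frac{3 \left(-13 - -27 - 90 + 27\right)}{6} = - 161 \cdot 3 \cdot \frac{1}{6} \left(-13 + 27 - 90 + 27\right) = - 161 \cdot 3 \cdot \frac{1}{6} \left(-49\right) = \left(-161\right) \left(- \frac{49}{2}\right) = \frac{7889}{2}$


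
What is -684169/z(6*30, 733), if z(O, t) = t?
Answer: -684169/733 ≈ -933.38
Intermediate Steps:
-684169/z(6*30, 733) = -684169/733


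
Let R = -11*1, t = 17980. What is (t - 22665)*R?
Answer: 51535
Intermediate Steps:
R = -11
(t - 22665)*R = (17980 - 22665)*(-11) = -4685*(-11) = 51535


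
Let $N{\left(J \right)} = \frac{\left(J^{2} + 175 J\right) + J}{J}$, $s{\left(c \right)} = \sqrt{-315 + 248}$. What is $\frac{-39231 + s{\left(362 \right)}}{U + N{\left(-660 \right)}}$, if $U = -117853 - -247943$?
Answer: $- \frac{13077}{43202} + \frac{i \sqrt{67}}{129606} \approx -0.30269 + 6.3156 \cdot 10^{-5} i$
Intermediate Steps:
$U = 130090$ ($U = -117853 + 247943 = 130090$)
$s{\left(c \right)} = i \sqrt{67}$ ($s{\left(c \right)} = \sqrt{-67} = i \sqrt{67}$)
$N{\left(J \right)} = \frac{J^{2} + 176 J}{J}$
$\frac{-39231 + s{\left(362 \right)}}{U + N{\left(-660 \right)}} = \frac{-39231 + i \sqrt{67}}{130090 + \left(176 - 660\right)} = \frac{-39231 + i \sqrt{67}}{130090 - 484} = \frac{-39231 + i \sqrt{67}}{129606} = \left(-39231 + i \sqrt{67}\right) \frac{1}{129606} = - \frac{13077}{43202} + \frac{i \sqrt{67}}{129606}$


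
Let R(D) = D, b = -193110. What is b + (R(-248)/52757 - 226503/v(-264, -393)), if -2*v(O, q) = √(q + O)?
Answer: -10187904518/52757 - 151002*I*√73/73 ≈ -1.9311e+5 - 17673.0*I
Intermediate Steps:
v(O, q) = -√(O + q)/2 (v(O, q) = -√(q + O)/2 = -√(O + q)/2)
b + (R(-248)/52757 - 226503/v(-264, -393)) = -193110 + (-248/52757 - 226503*(-2/√(-264 - 393))) = -193110 + (-248*1/52757 - 226503*2*I*√73/219) = -193110 + (-248/52757 - 226503*2*I*√73/219) = -193110 + (-248/52757 - 151002*I*√73/73) = -10187904518/52757 - 151002*I*√73/73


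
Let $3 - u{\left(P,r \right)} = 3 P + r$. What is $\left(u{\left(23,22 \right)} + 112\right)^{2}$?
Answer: $576$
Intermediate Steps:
$u{\left(P,r \right)} = 3 - r - 3 P$ ($u{\left(P,r \right)} = 3 - \left(3 P + r\right) = 3 - \left(r + 3 P\right) = 3 - r - 3 P$)
$\left(u{\left(23,22 \right)} + 112\right)^{2} = \left(\left(3 - 22 - 69\right) + 112\right)^{2} = \left(-88 + 112\right)^{2} = 24^{2} = 576$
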